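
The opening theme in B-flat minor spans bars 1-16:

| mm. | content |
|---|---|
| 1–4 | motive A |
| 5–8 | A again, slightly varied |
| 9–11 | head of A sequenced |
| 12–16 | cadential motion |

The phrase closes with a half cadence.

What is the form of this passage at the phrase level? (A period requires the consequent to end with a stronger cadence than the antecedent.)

Basic idea (measures 1–4) + its repetition (mm. 5–8) form the presentation; fragmentation and cadence (bars 9–16) form the continuation — the 16-bar whole is a sentence.

sentence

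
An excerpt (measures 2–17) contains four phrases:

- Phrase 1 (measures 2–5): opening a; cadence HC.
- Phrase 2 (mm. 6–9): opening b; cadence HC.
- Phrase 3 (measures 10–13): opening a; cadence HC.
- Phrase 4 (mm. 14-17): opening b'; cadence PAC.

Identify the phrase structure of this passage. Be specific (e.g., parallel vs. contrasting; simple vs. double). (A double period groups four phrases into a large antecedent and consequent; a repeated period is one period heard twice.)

parallel double period

Four phrases in two halves: the first half (mm. 2-9) ends with a half cadence, the second (mm. 10-17) with a perfect authentic cadence — a large antecedent–consequent pair, i.e. a double period.
Phrase 3 begins with the same material as phrase 1, making it parallel.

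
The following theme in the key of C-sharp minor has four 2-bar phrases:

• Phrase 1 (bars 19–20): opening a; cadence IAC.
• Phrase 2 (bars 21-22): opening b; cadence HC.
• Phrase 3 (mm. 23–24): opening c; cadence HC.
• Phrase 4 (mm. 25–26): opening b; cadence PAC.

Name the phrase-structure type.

Four phrases in two halves: the first half (mm. 19-22) ends with a half cadence, the second (bars 23-26) with a perfect authentic cadence — a large antecedent–consequent pair, i.e. a double period.
Phrase 3 begins with different material from phrase 1, making it contrasting.

contrasting double period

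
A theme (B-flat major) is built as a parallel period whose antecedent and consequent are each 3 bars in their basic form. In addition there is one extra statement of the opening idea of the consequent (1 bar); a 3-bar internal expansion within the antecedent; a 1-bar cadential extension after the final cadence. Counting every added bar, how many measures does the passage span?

Basic parallel period: 3 + 3 = 6 bars.
6 (basic form) + 1 (extra statement) + 3 (internal expansion) + 1 (cadential extension) = 11.

11 measures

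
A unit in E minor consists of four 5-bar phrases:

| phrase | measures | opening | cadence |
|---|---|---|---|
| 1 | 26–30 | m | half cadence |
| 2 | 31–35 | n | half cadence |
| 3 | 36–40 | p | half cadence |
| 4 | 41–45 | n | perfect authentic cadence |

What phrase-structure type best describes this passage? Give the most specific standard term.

contrasting double period

Four phrases in two halves: the first half (mm. 26–35) ends with a half cadence, the second (measures 36–45) with a perfect authentic cadence — a large antecedent–consequent pair, i.e. a double period.
Phrase 3 begins with different material from phrase 1, making it contrasting.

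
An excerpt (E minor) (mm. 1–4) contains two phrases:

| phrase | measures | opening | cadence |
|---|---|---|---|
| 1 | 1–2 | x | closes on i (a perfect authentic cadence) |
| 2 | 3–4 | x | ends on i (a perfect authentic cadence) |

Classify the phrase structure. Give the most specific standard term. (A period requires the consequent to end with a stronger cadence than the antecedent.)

repeated phrase

Both phrases have the same opening (x) and the same cadence (perfect authentic cadence): the second is a restatement, not a consequent, so this is a repeated phrase rather than a period.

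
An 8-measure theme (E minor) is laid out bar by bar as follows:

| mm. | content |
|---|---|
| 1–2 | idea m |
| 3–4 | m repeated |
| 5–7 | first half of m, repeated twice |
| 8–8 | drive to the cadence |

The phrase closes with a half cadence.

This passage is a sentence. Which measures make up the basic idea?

measures 1–2

The presentation of a sentence is the basic idea (measures 1–2) plus its repetition (bars 3-4); the basic idea is therefore measures 1–2.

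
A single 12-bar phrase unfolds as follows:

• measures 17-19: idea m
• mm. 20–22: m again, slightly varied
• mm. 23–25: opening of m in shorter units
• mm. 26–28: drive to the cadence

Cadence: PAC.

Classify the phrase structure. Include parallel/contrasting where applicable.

sentence

Basic idea (mm. 17–19) + its repetition (bars 20–22) form the presentation; fragmentation and cadence (measures 23–28) form the continuation — the 12-bar whole is a sentence.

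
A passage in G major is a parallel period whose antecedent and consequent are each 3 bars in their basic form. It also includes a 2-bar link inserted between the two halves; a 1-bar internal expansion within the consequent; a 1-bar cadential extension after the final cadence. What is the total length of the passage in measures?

10 measures

Basic parallel period: 3 + 3 = 6 bars.
6 (basic form) + 2 (link) + 1 (internal expansion) + 1 (cadential extension) = 10.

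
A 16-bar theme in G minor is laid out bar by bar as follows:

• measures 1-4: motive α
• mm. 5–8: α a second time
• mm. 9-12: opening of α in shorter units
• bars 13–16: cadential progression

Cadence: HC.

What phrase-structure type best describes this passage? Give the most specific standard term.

sentence

Basic idea (mm. 1–4) + its repetition (measures 5–8) form the presentation; fragmentation and cadence (measures 9-16) form the continuation — the 16-bar whole is a sentence.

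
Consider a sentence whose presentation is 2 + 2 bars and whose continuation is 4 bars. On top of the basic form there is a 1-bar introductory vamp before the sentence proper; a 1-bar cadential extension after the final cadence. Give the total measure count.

Basic sentence: 2 + 2 + 4 = 8 bars.
8 (basic form) + 1 (introduction) + 1 (cadential extension) = 10.

10 measures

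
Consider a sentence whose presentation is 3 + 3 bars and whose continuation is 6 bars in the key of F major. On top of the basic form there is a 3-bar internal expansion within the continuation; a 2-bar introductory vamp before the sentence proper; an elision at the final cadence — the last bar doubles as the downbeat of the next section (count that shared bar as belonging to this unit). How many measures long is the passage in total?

Basic sentence: 3 + 3 + 6 = 12 bars.
12 (basic form) + 3 (internal expansion) + 2 (introduction) = 17.
The elision shares a bar with the next section but does not change this unit's count.

17 measures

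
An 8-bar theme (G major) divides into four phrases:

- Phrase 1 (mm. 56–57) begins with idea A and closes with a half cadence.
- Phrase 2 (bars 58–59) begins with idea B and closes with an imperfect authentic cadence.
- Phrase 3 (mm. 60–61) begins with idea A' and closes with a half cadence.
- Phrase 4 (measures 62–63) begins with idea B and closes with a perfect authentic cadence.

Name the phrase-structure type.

parallel double period

Four phrases in two halves: the first half (mm. 56-59) ends with an imperfect authentic cadence, the second (measures 60-63) with a perfect authentic cadence — a large antecedent–consequent pair, i.e. a double period.
Phrase 3 begins with the same material as phrase 1, making it parallel.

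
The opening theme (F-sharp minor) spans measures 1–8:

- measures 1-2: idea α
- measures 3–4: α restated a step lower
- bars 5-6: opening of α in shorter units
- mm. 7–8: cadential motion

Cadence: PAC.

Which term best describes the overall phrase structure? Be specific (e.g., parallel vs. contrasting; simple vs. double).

Basic idea (measures 1–2) + its repetition (mm. 3–4) form the presentation; fragmentation and cadence (measures 5-8) form the continuation — the 8-bar whole is a sentence.

sentence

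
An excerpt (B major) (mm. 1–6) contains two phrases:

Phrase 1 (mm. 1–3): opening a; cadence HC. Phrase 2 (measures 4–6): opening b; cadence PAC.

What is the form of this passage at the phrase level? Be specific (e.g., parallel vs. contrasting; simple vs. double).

Phrase 1 ends with a half cadence (weaker) and phrase 2 with a perfect authentic cadence (stronger): antecedent + consequent = a period.
The two phrases open with different material (a / b), so the period is contrasting.

contrasting period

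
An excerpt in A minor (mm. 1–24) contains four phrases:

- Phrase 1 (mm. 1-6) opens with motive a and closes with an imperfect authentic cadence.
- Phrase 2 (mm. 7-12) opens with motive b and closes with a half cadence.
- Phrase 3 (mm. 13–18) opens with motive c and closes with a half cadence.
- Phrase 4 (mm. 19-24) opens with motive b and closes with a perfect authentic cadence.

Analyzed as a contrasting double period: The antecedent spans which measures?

measures 1–12

In a double period the four phrases pair into a large antecedent (phrases 1–2, ending half cadence) and a large consequent (phrases 3–4, ending perfect authentic cadence). The antecedent spans measures 1–12.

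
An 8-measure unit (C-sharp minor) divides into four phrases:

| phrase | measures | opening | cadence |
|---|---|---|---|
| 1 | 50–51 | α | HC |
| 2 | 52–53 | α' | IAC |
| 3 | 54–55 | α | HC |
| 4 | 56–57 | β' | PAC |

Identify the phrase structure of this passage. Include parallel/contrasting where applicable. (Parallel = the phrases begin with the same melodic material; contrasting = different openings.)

parallel double period

Four phrases in two halves: the first half (mm. 50-53) ends with an imperfect authentic cadence, the second (bars 54–57) with a perfect authentic cadence — a large antecedent–consequent pair, i.e. a double period.
Phrase 3 begins with the same material as phrase 1, making it parallel.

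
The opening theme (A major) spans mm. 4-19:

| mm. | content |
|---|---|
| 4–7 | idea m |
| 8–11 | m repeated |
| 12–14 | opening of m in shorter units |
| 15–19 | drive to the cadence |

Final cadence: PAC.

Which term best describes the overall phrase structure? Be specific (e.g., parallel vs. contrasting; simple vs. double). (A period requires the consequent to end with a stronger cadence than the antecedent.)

Basic idea (mm. 4-7) + its repetition (measures 8–11) form the presentation; fragmentation and cadence (mm. 12–19) form the continuation — the 16-bar whole is a sentence.

sentence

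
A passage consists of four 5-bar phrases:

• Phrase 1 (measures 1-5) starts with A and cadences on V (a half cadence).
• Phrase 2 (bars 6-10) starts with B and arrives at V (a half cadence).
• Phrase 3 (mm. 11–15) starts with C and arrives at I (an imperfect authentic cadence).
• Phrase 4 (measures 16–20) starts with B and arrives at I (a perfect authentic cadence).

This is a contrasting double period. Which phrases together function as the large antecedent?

In a double period the first pair of phrases (ending half cadence) is the large antecedent and the second pair (ending perfect authentic cadence) is the large consequent; the antecedent is phrases 1 and 2.

phrases 1 and 2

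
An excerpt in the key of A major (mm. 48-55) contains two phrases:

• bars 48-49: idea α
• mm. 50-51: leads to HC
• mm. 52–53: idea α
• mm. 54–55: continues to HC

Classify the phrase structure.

repeated phrase

Both phrases have the same opening (α) and the same cadence (half cadence): the second is a restatement, not a consequent, so this is a repeated phrase rather than a period.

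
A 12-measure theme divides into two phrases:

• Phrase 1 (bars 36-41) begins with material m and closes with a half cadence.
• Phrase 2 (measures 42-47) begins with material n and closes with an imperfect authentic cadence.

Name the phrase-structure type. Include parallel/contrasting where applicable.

Phrase 1 ends with a half cadence (weaker) and phrase 2 with an imperfect authentic cadence (stronger): antecedent + consequent = a period.
The two phrases open with different material (m / n), so the period is contrasting.

contrasting period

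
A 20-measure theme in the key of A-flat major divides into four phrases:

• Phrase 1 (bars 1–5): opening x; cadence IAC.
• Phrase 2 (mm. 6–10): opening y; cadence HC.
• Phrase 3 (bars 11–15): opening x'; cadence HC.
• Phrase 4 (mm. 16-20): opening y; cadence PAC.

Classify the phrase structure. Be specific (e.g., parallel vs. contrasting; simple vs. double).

Four phrases in two halves: the first half (measures 1–10) ends with a half cadence, the second (mm. 11-20) with a perfect authentic cadence — a large antecedent–consequent pair, i.e. a double period.
Phrase 3 begins with the same material as phrase 1, making it parallel.

parallel double period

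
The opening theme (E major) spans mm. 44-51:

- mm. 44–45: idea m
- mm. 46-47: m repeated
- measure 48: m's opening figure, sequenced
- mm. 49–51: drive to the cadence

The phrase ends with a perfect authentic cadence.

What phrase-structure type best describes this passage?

Basic idea (bars 44–45) + its repetition (mm. 46–47) form the presentation; fragmentation and cadence (measures 48–51) form the continuation — the 8-bar whole is a sentence.

sentence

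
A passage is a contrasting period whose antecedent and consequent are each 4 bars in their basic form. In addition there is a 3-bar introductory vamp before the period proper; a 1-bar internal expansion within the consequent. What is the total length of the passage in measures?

12 measures

Basic contrasting period: 4 + 4 = 8 bars.
8 (basic form) + 3 (introduction) + 1 (internal expansion) = 12.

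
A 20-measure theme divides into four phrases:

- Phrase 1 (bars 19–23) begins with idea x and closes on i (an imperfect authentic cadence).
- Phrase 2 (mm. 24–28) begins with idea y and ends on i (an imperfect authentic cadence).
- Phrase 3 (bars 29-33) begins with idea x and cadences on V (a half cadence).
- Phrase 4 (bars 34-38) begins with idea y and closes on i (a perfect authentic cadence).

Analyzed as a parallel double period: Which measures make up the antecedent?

measures 19–28

In a double period the four phrases pair into a large antecedent (phrases 1–2, ending imperfect authentic cadence) and a large consequent (phrases 3–4, ending perfect authentic cadence). The antecedent spans mm. 19–28.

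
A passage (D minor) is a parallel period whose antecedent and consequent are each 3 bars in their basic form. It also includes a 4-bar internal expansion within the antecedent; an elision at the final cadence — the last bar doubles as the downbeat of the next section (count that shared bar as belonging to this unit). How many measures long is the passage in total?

10 measures

Basic parallel period: 3 + 3 = 6 bars.
6 (basic form) + 4 (internal expansion) = 10.
The elision shares a bar with the next section but does not change this unit's count.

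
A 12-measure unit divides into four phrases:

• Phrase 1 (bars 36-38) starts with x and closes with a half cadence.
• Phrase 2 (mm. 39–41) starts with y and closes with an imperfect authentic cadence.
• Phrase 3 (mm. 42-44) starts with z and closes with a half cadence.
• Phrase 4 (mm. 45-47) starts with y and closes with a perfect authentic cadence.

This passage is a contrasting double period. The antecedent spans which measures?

measures 36–41

In a double period the four phrases pair into a large antecedent (phrases 1–2, ending imperfect authentic cadence) and a large consequent (phrases 3–4, ending perfect authentic cadence). The antecedent spans measures 36–41.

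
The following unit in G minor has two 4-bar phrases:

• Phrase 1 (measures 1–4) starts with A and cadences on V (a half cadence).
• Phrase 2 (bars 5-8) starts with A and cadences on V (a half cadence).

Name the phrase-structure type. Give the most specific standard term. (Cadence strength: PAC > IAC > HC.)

Both phrases have the same opening (A) and the same cadence (half cadence): the second is a restatement, not a consequent, so this is a repeated phrase rather than a period.

repeated phrase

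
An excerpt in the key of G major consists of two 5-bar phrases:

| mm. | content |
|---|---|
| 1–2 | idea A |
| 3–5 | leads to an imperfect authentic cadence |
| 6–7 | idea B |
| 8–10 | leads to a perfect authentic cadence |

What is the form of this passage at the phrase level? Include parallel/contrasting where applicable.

Phrase 1 ends with an imperfect authentic cadence (weaker) and phrase 2 with a perfect authentic cadence (stronger): antecedent + consequent = a period.
The two phrases open with different material (A / B), so the period is contrasting.

contrasting period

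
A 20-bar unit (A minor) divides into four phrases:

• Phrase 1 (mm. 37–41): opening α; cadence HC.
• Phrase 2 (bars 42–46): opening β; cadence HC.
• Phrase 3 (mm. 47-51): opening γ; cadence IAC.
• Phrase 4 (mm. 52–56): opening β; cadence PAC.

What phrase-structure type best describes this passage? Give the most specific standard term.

contrasting double period

Four phrases in two halves: the first half (bars 37-46) ends with a half cadence, the second (mm. 47–56) with a perfect authentic cadence — a large antecedent–consequent pair, i.e. a double period.
Phrase 3 begins with different material from phrase 1, making it contrasting.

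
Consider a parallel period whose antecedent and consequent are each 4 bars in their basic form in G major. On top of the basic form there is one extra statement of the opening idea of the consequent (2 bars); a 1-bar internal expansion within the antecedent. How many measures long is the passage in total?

11 measures

Basic parallel period: 4 + 4 = 8 bars.
8 (basic form) + 2 (extra statement) + 1 (internal expansion) = 11.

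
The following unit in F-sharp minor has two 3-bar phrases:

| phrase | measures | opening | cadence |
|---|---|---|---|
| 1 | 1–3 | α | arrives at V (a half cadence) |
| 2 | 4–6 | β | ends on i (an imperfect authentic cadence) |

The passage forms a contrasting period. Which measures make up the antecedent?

The antecedent is the phrase ending with the weaker cadence (half cadence, phrase 1) and the consequent the one ending more conclusively (imperfect authentic cadence, phrase 2); the antecedent is measures 1–3.

measures 1–3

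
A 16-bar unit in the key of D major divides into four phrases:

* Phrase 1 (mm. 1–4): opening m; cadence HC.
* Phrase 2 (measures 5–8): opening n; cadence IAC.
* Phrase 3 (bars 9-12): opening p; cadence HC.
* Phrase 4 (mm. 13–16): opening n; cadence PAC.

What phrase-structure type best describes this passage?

Four phrases in two halves: the first half (measures 1-8) ends with an imperfect authentic cadence, the second (mm. 9–16) with a perfect authentic cadence — a large antecedent–consequent pair, i.e. a double period.
Phrase 3 begins with different material from phrase 1, making it contrasting.

contrasting double period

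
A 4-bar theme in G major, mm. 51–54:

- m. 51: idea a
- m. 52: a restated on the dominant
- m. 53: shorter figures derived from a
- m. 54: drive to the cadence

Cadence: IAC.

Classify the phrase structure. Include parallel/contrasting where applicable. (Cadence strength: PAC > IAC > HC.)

sentence

Basic idea (measure 51) + its repetition (m. 52) form the presentation; fragmentation and cadence (bars 53–54) form the continuation — the 4-bar whole is a sentence.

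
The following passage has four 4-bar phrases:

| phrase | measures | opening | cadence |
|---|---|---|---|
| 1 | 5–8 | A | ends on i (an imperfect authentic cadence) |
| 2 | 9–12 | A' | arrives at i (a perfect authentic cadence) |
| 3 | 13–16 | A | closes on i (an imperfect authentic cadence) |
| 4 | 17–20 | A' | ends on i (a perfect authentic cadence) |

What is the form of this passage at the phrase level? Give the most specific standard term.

The cadence pattern IAC–PAC–IAC–PAC is weak–strong twice, and phrases 3–4 restate phrases 1–2: a period heard twice, not a double period (which would end weakly at phrase 2).

repeated period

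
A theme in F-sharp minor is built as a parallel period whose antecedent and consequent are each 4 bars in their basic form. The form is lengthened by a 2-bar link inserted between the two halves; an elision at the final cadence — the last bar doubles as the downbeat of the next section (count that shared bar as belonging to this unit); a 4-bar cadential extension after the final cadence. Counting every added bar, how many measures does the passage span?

Basic parallel period: 4 + 4 = 8 bars.
8 (basic form) + 2 (link) + 4 (cadential extension) = 14.
The elision shares a bar with the next section but does not change this unit's count.

14 measures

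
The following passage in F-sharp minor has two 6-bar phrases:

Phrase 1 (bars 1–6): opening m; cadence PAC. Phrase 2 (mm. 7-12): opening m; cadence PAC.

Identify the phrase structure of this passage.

repeated phrase

Both phrases have the same opening (m) and the same cadence (perfect authentic cadence): the second is a restatement, not a consequent, so this is a repeated phrase rather than a period.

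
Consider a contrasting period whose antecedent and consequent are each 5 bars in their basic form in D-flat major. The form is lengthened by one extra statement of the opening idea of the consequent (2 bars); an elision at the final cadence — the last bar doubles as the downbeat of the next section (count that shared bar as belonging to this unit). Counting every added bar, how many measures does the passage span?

12 measures

Basic contrasting period: 5 + 5 = 10 bars.
10 (basic form) + 2 (extra statement) = 12.
The elision shares a bar with the next section but does not change this unit's count.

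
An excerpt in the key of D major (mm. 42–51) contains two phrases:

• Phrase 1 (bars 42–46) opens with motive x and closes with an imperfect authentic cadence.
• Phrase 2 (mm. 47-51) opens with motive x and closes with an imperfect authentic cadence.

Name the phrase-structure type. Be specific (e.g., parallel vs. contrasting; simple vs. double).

Both phrases have the same opening (x) and the same cadence (imperfect authentic cadence): the second is a restatement, not a consequent, so this is a repeated phrase rather than a period.

repeated phrase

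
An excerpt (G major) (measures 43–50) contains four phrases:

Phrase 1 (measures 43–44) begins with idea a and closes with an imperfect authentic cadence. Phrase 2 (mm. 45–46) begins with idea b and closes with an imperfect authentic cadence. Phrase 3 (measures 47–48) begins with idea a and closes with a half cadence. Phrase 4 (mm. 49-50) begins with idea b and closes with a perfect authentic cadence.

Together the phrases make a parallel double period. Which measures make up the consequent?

measures 47–50

In a double period the first pair of phrases (ending imperfect authentic cadence) is the large antecedent and the second pair (ending perfect authentic cadence) is the large consequent; the consequent is measures 47–50.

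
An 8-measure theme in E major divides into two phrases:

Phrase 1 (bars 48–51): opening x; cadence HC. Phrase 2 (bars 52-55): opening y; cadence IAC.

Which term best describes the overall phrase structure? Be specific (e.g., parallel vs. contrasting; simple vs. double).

contrasting period

Phrase 1 ends with a half cadence (weaker) and phrase 2 with an imperfect authentic cadence (stronger): antecedent + consequent = a period.
The two phrases open with different material (x / y), so the period is contrasting.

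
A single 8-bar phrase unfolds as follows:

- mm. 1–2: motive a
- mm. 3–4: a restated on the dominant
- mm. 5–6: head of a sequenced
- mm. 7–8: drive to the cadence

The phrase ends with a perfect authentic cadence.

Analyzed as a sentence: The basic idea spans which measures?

The presentation of a sentence is the basic idea (measures 1–2) plus its repetition (measures 3–4); the basic idea is therefore measures 1–2.

measures 1–2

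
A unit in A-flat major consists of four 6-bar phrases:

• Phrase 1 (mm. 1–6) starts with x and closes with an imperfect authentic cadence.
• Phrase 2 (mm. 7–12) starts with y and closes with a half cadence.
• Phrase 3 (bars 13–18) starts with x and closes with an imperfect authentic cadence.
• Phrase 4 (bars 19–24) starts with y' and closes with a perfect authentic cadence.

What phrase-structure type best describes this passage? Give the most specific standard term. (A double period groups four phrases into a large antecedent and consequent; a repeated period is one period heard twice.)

parallel double period

Four phrases in two halves: the first half (bars 1–12) ends with a half cadence, the second (measures 13–24) with a perfect authentic cadence — a large antecedent–consequent pair, i.e. a double period.
Phrase 3 begins with the same material as phrase 1, making it parallel.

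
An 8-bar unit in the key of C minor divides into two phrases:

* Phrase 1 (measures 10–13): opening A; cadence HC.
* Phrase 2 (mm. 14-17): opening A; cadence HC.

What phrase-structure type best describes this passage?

Both phrases have the same opening (A) and the same cadence (half cadence): the second is a restatement, not a consequent, so this is a repeated phrase rather than a period.

repeated phrase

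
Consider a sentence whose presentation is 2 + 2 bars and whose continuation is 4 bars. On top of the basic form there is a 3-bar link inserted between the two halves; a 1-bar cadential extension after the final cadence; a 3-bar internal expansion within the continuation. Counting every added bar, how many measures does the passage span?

15 measures

Basic sentence: 2 + 2 + 4 = 8 bars.
8 (basic form) + 3 (link) + 1 (cadential extension) + 3 (internal expansion) = 15.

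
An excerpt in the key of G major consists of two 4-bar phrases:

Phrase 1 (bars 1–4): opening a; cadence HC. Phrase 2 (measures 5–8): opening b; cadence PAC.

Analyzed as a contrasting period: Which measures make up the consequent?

The antecedent is the phrase ending with the weaker cadence (half cadence, phrase 1) and the consequent the one ending more conclusively (perfect authentic cadence, phrase 2); the consequent is measures 5–8.

measures 5–8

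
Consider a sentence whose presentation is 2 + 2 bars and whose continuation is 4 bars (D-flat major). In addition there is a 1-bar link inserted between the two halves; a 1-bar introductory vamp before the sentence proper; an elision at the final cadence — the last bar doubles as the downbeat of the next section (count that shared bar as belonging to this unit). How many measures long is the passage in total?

10 measures

Basic sentence: 2 + 2 + 4 = 8 bars.
8 (basic form) + 1 (link) + 1 (introduction) = 10.
The elision shares a bar with the next section but does not change this unit's count.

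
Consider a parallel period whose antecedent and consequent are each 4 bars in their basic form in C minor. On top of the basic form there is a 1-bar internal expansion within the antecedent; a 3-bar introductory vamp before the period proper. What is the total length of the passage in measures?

Basic parallel period: 4 + 4 = 8 bars.
8 (basic form) + 1 (internal expansion) + 3 (introduction) = 12.

12 measures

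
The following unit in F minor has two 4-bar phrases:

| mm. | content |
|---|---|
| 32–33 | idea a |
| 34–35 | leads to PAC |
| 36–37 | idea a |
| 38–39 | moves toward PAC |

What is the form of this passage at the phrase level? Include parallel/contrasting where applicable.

Both phrases have the same opening (a) and the same cadence (perfect authentic cadence): the second is a restatement, not a consequent, so this is a repeated phrase rather than a period.

repeated phrase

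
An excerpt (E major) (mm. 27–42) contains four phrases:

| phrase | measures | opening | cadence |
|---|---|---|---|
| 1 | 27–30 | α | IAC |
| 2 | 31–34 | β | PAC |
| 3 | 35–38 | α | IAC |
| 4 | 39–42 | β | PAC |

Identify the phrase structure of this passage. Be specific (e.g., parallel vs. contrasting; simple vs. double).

repeated period

The cadence pattern IAC–PAC–IAC–PAC is weak–strong twice, and phrases 3–4 restate phrases 1–2: a period heard twice, not a double period (which would end weakly at phrase 2).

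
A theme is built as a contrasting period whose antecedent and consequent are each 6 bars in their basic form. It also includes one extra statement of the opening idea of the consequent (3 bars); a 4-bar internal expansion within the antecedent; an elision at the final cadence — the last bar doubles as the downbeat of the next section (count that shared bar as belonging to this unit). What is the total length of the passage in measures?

19 measures

Basic contrasting period: 6 + 6 = 12 bars.
12 (basic form) + 3 (extra statement) + 4 (internal expansion) = 19.
The elision shares a bar with the next section but does not change this unit's count.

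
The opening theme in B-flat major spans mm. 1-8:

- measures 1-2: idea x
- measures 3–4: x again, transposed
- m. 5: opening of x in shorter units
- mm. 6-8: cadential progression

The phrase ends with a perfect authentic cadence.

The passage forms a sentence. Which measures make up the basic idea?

measures 1–2

The presentation of a sentence is the basic idea (measures 1-2) plus its repetition (measures 3–4); the basic idea is therefore mm. 1–2.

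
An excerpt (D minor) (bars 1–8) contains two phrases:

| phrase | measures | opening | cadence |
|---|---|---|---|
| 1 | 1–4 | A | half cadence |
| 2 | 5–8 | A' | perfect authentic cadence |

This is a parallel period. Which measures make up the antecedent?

The phrase ending with the weaker cadence (half cadence) is the antecedent; the one ending more conclusively (perfect authentic cadence) is the consequent. The antecedent is measures 1–4.

measures 1–4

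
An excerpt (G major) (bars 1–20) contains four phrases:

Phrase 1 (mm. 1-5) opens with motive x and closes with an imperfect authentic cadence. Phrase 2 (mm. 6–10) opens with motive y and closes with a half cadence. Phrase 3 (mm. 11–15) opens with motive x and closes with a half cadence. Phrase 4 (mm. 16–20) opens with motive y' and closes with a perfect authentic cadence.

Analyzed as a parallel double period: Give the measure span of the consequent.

In a double period the four phrases pair into a large antecedent (phrases 1–2, ending half cadence) and a large consequent (phrases 3–4, ending perfect authentic cadence). The consequent spans mm. 11–20.

measures 11–20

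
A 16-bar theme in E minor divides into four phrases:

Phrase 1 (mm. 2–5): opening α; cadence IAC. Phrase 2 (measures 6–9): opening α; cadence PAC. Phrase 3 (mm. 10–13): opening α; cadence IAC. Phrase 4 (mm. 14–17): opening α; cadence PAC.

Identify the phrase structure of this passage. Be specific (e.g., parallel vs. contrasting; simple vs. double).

The cadence pattern IAC–PAC–IAC–PAC is weak–strong twice, and phrases 3–4 restate phrases 1–2: a period heard twice, not a double period (which would end weakly at phrase 2).

repeated period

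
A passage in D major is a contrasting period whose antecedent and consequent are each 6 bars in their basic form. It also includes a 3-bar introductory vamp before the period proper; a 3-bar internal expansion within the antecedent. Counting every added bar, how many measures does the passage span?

Basic contrasting period: 6 + 6 = 12 bars.
12 (basic form) + 3 (introduction) + 3 (internal expansion) = 18.

18 measures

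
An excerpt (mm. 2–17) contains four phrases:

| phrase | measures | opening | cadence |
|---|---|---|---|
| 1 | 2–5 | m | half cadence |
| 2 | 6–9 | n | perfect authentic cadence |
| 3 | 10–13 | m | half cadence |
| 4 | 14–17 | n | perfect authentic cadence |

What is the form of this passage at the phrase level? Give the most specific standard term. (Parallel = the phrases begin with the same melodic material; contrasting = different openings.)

The cadence pattern HC–PAC–HC–PAC is weak–strong twice, and phrases 3–4 restate phrases 1–2: a period heard twice, not a double period (which would end weakly at phrase 2).

repeated period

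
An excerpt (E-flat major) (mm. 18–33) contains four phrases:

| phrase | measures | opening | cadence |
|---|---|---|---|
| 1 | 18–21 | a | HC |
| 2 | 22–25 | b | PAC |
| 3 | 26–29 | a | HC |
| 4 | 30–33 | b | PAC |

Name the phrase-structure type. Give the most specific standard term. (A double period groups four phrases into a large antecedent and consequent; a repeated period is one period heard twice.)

The cadence pattern HC–PAC–HC–PAC is weak–strong twice, and phrases 3–4 restate phrases 1–2: a period heard twice, not a double period (which would end weakly at phrase 2).

repeated period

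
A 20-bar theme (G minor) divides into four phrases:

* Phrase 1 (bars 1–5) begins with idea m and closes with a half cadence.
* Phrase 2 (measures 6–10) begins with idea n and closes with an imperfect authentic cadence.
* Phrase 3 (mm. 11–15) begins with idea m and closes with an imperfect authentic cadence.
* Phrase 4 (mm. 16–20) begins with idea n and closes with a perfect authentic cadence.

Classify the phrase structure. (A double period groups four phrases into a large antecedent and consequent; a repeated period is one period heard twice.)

Four phrases in two halves: the first half (mm. 1–10) ends with an imperfect authentic cadence, the second (mm. 11–20) with a perfect authentic cadence — a large antecedent–consequent pair, i.e. a double period.
Phrase 3 begins with the same material as phrase 1, making it parallel.

parallel double period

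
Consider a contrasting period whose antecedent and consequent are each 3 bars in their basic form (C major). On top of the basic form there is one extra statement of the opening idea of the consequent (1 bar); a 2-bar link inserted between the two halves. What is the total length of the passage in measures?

Basic contrasting period: 3 + 3 = 6 bars.
6 (basic form) + 1 (extra statement) + 2 (link) = 9.

9 measures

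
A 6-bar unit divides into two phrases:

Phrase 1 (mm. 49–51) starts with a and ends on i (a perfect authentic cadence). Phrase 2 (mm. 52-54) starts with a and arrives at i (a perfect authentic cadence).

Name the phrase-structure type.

repeated phrase

Both phrases have the same opening (a) and the same cadence (perfect authentic cadence): the second is a restatement, not a consequent, so this is a repeated phrase rather than a period.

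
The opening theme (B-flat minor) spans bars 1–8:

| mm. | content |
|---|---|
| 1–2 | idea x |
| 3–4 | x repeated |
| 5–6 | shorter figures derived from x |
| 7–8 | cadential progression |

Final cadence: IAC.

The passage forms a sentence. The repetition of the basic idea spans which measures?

The presentation of a sentence is the basic idea (mm. 1–2) plus its repetition (measures 3–4); the repetition of the basic idea is therefore bars 3–4.

measures 3–4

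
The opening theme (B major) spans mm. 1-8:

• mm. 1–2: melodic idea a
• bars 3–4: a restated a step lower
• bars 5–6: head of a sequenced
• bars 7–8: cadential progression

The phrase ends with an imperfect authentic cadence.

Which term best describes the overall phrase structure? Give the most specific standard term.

sentence

Basic idea (mm. 1-2) + its repetition (mm. 3–4) form the presentation; fragmentation and cadence (measures 5-8) form the continuation — the 8-bar whole is a sentence.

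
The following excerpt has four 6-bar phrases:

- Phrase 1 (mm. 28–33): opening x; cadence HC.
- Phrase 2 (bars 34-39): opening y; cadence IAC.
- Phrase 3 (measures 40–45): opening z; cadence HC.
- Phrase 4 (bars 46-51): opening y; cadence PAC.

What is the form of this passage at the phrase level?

Four phrases in two halves: the first half (mm. 28-39) ends with an imperfect authentic cadence, the second (bars 40-51) with a perfect authentic cadence — a large antecedent–consequent pair, i.e. a double period.
Phrase 3 begins with different material from phrase 1, making it contrasting.

contrasting double period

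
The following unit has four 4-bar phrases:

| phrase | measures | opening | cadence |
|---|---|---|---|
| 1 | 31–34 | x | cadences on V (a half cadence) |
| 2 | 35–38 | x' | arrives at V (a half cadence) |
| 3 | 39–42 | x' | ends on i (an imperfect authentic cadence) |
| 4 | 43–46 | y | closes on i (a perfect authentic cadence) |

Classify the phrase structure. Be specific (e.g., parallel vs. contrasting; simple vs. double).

Four phrases in two halves: the first half (measures 31-38) ends with a half cadence, the second (mm. 39-46) with a perfect authentic cadence — a large antecedent–consequent pair, i.e. a double period.
Phrase 3 begins with the same material as phrase 1, making it parallel.

parallel double period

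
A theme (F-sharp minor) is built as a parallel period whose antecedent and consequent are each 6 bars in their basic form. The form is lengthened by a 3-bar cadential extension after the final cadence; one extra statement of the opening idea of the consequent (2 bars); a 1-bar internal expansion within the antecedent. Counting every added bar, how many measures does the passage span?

18 measures

Basic parallel period: 6 + 6 = 12 bars.
12 (basic form) + 3 (cadential extension) + 2 (extra statement) + 1 (internal expansion) = 18.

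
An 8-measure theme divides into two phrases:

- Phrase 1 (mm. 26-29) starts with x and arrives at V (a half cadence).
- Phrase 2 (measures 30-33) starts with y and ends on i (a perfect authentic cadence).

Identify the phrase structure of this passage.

contrasting period

Phrase 1 ends with a half cadence (weaker) and phrase 2 with a perfect authentic cadence (stronger): antecedent + consequent = a period.
The two phrases open with different material (x / y), so the period is contrasting.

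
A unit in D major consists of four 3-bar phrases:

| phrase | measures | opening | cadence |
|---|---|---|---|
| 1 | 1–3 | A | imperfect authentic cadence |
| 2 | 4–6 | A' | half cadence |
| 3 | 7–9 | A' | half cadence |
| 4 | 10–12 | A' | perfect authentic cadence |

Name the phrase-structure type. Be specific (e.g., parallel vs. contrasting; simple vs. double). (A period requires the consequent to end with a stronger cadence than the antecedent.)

parallel double period

Four phrases in two halves: the first half (measures 1–6) ends with a half cadence, the second (mm. 7-12) with a perfect authentic cadence — a large antecedent–consequent pair, i.e. a double period.
Phrase 3 begins with the same material as phrase 1, making it parallel.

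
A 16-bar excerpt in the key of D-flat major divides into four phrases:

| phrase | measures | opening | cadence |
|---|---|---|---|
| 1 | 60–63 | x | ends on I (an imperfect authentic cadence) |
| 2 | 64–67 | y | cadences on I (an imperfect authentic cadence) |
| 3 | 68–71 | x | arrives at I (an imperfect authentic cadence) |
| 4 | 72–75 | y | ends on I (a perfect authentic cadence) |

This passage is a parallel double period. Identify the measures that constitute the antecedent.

measures 60–67

In a double period the four phrases pair into a large antecedent (phrases 1–2, ending imperfect authentic cadence) and a large consequent (phrases 3–4, ending perfect authentic cadence). The antecedent spans mm. 60–67.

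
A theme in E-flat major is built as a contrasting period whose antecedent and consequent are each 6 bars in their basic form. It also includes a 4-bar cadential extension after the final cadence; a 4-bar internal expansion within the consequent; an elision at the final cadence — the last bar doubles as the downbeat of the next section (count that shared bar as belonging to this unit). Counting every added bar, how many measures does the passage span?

Basic contrasting period: 6 + 6 = 12 bars.
12 (basic form) + 4 (cadential extension) + 4 (internal expansion) = 20.
The elision shares a bar with the next section but does not change this unit's count.

20 measures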